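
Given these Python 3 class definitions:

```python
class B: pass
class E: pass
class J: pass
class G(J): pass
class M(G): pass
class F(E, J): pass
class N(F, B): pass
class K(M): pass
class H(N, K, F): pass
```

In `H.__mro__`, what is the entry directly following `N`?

K

L[H] = H + merge(L[N], L[K], L[F], [N K F])
  take N:  [N F E J B object] + [K M G J object] + [F E J object] + [N K F]
  take K:  [F E J B object] + [K M G J object] + [F E J object] + [K F]
  take F:  [F E J B object] + [M G J object] + [F E J object] + [F]
  take E:  [E J B object] + [M G J object] + [E J object]
  take M:  [J B object] + [M G J object] + [J object]
  take G:  [J B object] + [G J object] + [J object]
  take J:  [J B object] + [J object] + [J object]
  take B:  [B object] + [object] + [object]
  take object:  [object] + [object] + [object]
MRO: H N K F E M G J B object
N is at position 1; next is K.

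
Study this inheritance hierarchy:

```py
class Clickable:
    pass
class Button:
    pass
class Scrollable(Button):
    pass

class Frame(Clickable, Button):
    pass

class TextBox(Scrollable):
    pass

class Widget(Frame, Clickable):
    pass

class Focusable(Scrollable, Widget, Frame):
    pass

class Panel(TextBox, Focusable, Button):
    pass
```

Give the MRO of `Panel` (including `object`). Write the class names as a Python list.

L[Panel] = Panel + merge(L[TextBox], L[Focusable], L[Button], [TextBox Focusable Button])
  take TextBox:  [TextBox Scrollable Button object] + [Focusable Scrollable Widget Frame Clickable Button object] + [Button object] + [TextBox Focusable Button]
  take Focusable:  [Scrollable Button object] + [Focusable Scrollable Widget Frame Clickable Button object] + [Button object] + [Focusable Button]
  take Scrollable:  [Scrollable Button object] + [Scrollable Widget Frame Clickable Button object] + [Button object] + [Button]
  take Widget:  [Button object] + [Widget Frame Clickable Button object] + [Button object] + [Button]
  take Frame:  [Button object] + [Frame Clickable Button object] + [Button object] + [Button]
  take Clickable:  [Button object] + [Clickable Button object] + [Button object] + [Button]
  take Button:  [Button object] + [Button object] + [Button object] + [Button]
  take object:  [object] + [object] + [object]

[Panel, TextBox, Focusable, Scrollable, Widget, Frame, Clickable, Button, object]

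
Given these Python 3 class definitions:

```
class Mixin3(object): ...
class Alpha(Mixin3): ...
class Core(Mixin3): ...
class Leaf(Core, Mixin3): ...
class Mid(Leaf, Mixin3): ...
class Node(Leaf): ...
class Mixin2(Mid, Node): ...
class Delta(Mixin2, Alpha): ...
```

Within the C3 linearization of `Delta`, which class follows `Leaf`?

Core

L[Delta] = Delta + merge(L[Mixin2], L[Alpha], [Mixin2 Alpha])
  take Mixin2:  [Mixin2 Mid Node Leaf Core Mixin3 object] + [Alpha Mixin3 object] + [Mixin2 Alpha]
  take Mid:  [Mid Node Leaf Core Mixin3 object] + [Alpha Mixin3 object] + [Alpha]
  take Node:  [Node Leaf Core Mixin3 object] + [Alpha Mixin3 object] + [Alpha]
  take Leaf:  [Leaf Core Mixin3 object] + [Alpha Mixin3 object] + [Alpha]
  take Core:  [Core Mixin3 object] + [Alpha Mixin3 object] + [Alpha]
  take Alpha:  [Mixin3 object] + [Alpha Mixin3 object] + [Alpha]
  take Mixin3:  [Mixin3 object] + [Mixin3 object]
  take object:  [object] + [object]
MRO: Delta Mixin2 Mid Node Leaf Core Alpha Mixin3 object
Leaf is at position 4; next is Core.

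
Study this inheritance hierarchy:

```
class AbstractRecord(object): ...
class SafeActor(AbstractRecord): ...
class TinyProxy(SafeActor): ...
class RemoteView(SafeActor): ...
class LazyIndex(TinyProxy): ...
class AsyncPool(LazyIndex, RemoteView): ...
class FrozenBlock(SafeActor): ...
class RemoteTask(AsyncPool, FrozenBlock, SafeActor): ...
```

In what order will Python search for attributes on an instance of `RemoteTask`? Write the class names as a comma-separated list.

L[RemoteTask] = RemoteTask + merge(L[AsyncPool], L[FrozenBlock], L[SafeActor], [AsyncPool FrozenBlock SafeActor])
  take AsyncPool:  [AsyncPool LazyIndex TinyProxy RemoteView SafeActor AbstractRecord object] + [FrozenBlock SafeActor AbstractRecord object] + [SafeActor AbstractRecord object] + [AsyncPool FrozenBlock SafeActor]
  take LazyIndex:  [LazyIndex TinyProxy RemoteView SafeActor AbstractRecord object] + [FrozenBlock SafeActor AbstractRecord object] + [SafeActor AbstractRecord object] + [FrozenBlock SafeActor]
  take TinyProxy:  [TinyProxy RemoteView SafeActor AbstractRecord object] + [FrozenBlock SafeActor AbstractRecord object] + [SafeActor AbstractRecord object] + [FrozenBlock SafeActor]
  take RemoteView:  [RemoteView SafeActor AbstractRecord object] + [FrozenBlock SafeActor AbstractRecord object] + [SafeActor AbstractRecord object] + [FrozenBlock SafeActor]
  take FrozenBlock:  [SafeActor AbstractRecord object] + [FrozenBlock SafeActor AbstractRecord object] + [SafeActor AbstractRecord object] + [FrozenBlock SafeActor]
  take SafeActor:  [SafeActor AbstractRecord object] + [SafeActor AbstractRecord object] + [SafeActor AbstractRecord object] + [SafeActor]
  take AbstractRecord:  [AbstractRecord object] + [AbstractRecord object] + [AbstractRecord object]
  take object:  [object] + [object] + [object]

RemoteTask, AsyncPool, LazyIndex, TinyProxy, RemoteView, FrozenBlock, SafeActor, AbstractRecord, object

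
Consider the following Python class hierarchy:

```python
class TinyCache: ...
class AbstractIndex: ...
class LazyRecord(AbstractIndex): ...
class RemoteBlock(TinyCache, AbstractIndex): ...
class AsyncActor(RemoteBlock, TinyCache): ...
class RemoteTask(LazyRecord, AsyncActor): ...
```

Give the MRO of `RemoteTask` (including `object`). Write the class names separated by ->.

RemoteTask -> LazyRecord -> AsyncActor -> RemoteBlock -> TinyCache -> AbstractIndex -> object

L[RemoteTask] = RemoteTask + merge(L[LazyRecord], L[AsyncActor], [LazyRecord AsyncActor])
  take LazyRecord:  [LazyRecord AbstractIndex object] + [AsyncActor RemoteBlock TinyCache AbstractIndex object] + [LazyRecord AsyncActor]
  take AsyncActor:  [AbstractIndex object] + [AsyncActor RemoteBlock TinyCache AbstractIndex object] + [AsyncActor]
  take RemoteBlock:  [AbstractIndex object] + [RemoteBlock TinyCache AbstractIndex object]
  take TinyCache:  [AbstractIndex object] + [TinyCache AbstractIndex object]
  take AbstractIndex:  [AbstractIndex object] + [AbstractIndex object]
  take object:  [object] + [object]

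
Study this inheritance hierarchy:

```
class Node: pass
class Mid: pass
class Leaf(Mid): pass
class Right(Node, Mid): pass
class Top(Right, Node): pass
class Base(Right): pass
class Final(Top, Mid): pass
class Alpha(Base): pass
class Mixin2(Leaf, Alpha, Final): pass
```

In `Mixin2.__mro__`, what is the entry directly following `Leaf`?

L[Mixin2] = Mixin2 + merge(L[Leaf], L[Alpha], L[Final], [Leaf Alpha Final])
  take Leaf:  [Leaf Mid object] + [Alpha Base Right Node Mid object] + [Final Top Right Node Mid object] + [Leaf Alpha Final]
  take Alpha:  [Mid object] + [Alpha Base Right Node Mid object] + [Final Top Right Node Mid object] + [Alpha Final]
  take Base:  [Mid object] + [Base Right Node Mid object] + [Final Top Right Node Mid object] + [Final]
  take Final:  [Mid object] + [Right Node Mid object] + [Final Top Right Node Mid object] + [Final]
  take Top:  [Mid object] + [Right Node Mid object] + [Top Right Node Mid object]
  take Right:  [Mid object] + [Right Node Mid object] + [Right Node Mid object]
  take Node:  [Mid object] + [Node Mid object] + [Node Mid object]
  take Mid:  [Mid object] + [Mid object] + [Mid object]
  take object:  [object] + [object] + [object]
MRO: Mixin2 Leaf Alpha Base Final Top Right Node Mid object
Leaf is at position 1; next is Alpha.

Alpha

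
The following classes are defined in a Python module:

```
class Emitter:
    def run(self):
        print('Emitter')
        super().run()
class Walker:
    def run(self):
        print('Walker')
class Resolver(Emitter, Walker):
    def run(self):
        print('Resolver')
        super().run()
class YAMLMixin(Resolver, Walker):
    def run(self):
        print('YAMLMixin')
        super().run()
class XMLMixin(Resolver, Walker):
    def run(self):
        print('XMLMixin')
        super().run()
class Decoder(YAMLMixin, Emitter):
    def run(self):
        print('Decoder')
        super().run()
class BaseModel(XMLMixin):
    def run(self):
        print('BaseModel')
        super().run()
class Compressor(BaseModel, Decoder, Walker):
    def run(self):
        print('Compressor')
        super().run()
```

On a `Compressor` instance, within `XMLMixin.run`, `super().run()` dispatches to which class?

L[Compressor] = Compressor + merge(L[BaseModel], L[Decoder], L[Walker], [BaseModel Decoder Walker])
  take BaseModel:  [BaseModel XMLMixin Resolver Emitter Walker object] + [Decoder YAMLMixin Resolver Emitter Walker object] + [Walker object] + [BaseModel Decoder Walker]
  take XMLMixin:  [XMLMixin Resolver Emitter Walker object] + [Decoder YAMLMixin Resolver Emitter Walker object] + [Walker object] + [Decoder Walker]
  take Decoder:  [Resolver Emitter Walker object] + [Decoder YAMLMixin Resolver Emitter Walker object] + [Walker object] + [Decoder Walker]
  take YAMLMixin:  [Resolver Emitter Walker object] + [YAMLMixin Resolver Emitter Walker object] + [Walker object] + [Walker]
  take Resolver:  [Resolver Emitter Walker object] + [Resolver Emitter Walker object] + [Walker object] + [Walker]
  take Emitter:  [Emitter Walker object] + [Emitter Walker object] + [Walker object] + [Walker]
  take Walker:  [Walker object] + [Walker object] + [Walker object] + [Walker]
  take object:  [object] + [object] + [object]
MRO: Compressor BaseModel XMLMixin Decoder YAMLMixin Resolver Emitter Walker object
super() in XMLMixin.run on a Compressor instance goes to the class after XMLMixin in Compressor's MRO: Decoder.

Decoder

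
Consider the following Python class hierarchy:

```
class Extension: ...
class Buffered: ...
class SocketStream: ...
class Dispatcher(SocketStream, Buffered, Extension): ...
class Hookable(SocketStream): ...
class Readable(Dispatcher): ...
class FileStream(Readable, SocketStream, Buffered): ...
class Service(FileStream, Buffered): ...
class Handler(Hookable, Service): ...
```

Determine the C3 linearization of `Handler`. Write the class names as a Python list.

[Handler, Hookable, Service, FileStream, Readable, Dispatcher, SocketStream, Buffered, Extension, object]

L[Handler] = Handler + merge(L[Hookable], L[Service], [Hookable Service])
  take Hookable:  [Hookable SocketStream object] + [Service FileStream Readable Dispatcher SocketStream Buffered Extension object] + [Hookable Service]
  take Service:  [SocketStream object] + [Service FileStream Readable Dispatcher SocketStream Buffered Extension object] + [Service]
  take FileStream:  [SocketStream object] + [FileStream Readable Dispatcher SocketStream Buffered Extension object]
  take Readable:  [SocketStream object] + [Readable Dispatcher SocketStream Buffered Extension object]
  take Dispatcher:  [SocketStream object] + [Dispatcher SocketStream Buffered Extension object]
  take SocketStream:  [SocketStream object] + [SocketStream Buffered Extension object]
  take Buffered:  [object] + [Buffered Extension object]
  take Extension:  [object] + [Extension object]
  take object:  [object] + [object]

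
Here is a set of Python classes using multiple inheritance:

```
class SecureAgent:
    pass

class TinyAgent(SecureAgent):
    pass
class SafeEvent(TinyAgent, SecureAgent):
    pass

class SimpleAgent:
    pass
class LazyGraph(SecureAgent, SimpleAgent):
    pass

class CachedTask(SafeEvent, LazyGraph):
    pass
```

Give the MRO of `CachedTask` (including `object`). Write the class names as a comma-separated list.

L[CachedTask] = CachedTask + merge(L[SafeEvent], L[LazyGraph], [SafeEvent LazyGraph])
  take SafeEvent:  [SafeEvent TinyAgent SecureAgent object] + [LazyGraph SecureAgent SimpleAgent object] + [SafeEvent LazyGraph]
  take TinyAgent:  [TinyAgent SecureAgent object] + [LazyGraph SecureAgent SimpleAgent object] + [LazyGraph]
  take LazyGraph:  [SecureAgent object] + [LazyGraph SecureAgent SimpleAgent object] + [LazyGraph]
  take SecureAgent:  [SecureAgent object] + [SecureAgent SimpleAgent object]
  take SimpleAgent:  [object] + [SimpleAgent object]
  take object:  [object] + [object]

CachedTask, SafeEvent, TinyAgent, LazyGraph, SecureAgent, SimpleAgent, object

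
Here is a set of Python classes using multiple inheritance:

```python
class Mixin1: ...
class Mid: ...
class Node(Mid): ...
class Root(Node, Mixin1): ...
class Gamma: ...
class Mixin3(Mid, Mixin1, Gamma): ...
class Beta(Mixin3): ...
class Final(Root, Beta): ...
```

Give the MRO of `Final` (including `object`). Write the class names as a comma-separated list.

L[Final] = Final + merge(L[Root], L[Beta], [Root Beta])
  take Root:  [Root Node Mid Mixin1 object] + [Beta Mixin3 Mid Mixin1 Gamma object] + [Root Beta]
  take Node:  [Node Mid Mixin1 object] + [Beta Mixin3 Mid Mixin1 Gamma object] + [Beta]
  take Beta:  [Mid Mixin1 object] + [Beta Mixin3 Mid Mixin1 Gamma object] + [Beta]
  take Mixin3:  [Mid Mixin1 object] + [Mixin3 Mid Mixin1 Gamma object]
  take Mid:  [Mid Mixin1 object] + [Mid Mixin1 Gamma object]
  take Mixin1:  [Mixin1 object] + [Mixin1 Gamma object]
  take Gamma:  [object] + [Gamma object]
  take object:  [object] + [object]

Final, Root, Node, Beta, Mixin3, Mid, Mixin1, Gamma, object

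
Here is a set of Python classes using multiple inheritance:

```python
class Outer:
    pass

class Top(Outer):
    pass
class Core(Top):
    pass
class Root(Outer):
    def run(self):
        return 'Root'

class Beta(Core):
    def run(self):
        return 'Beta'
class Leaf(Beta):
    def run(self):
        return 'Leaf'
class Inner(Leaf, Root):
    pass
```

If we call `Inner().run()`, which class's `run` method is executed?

L[Inner] = Inner + merge(L[Leaf], L[Root], [Leaf Root])
  take Leaf:  [Leaf Beta Core Top Outer object] + [Root Outer object] + [Leaf Root]
  take Beta:  [Beta Core Top Outer object] + [Root Outer object] + [Root]
  take Core:  [Core Top Outer object] + [Root Outer object] + [Root]
  take Top:  [Top Outer object] + [Root Outer object] + [Root]
  take Root:  [Outer object] + [Root Outer object] + [Root]
  take Outer:  [Outer object] + [Outer object]
  take object:  [object] + [object]
MRO: Inner Leaf Beta Core Top Root Outer object
run is defined in: Beta, Leaf, Root. First along the MRO is Leaf.

Leaf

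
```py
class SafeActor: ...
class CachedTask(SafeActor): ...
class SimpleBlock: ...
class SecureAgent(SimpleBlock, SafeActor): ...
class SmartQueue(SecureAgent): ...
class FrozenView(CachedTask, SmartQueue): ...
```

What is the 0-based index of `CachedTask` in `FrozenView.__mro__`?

L[FrozenView] = FrozenView + merge(L[CachedTask], L[SmartQueue], [CachedTask SmartQueue])
  take CachedTask:  [CachedTask SafeActor object] + [SmartQueue SecureAgent SimpleBlock SafeActor object] + [CachedTask SmartQueue]
  take SmartQueue:  [SafeActor object] + [SmartQueue SecureAgent SimpleBlock SafeActor object] + [SmartQueue]
  take SecureAgent:  [SafeActor object] + [SecureAgent SimpleBlock SafeActor object]
  take SimpleBlock:  [SafeActor object] + [SimpleBlock SafeActor object]
  take SafeActor:  [SafeActor object] + [SafeActor object]
  take object:  [object] + [object]
MRO: FrozenView CachedTask SmartQueue SecureAgent SimpleBlock SafeActor object
CachedTask sits at index 1.

1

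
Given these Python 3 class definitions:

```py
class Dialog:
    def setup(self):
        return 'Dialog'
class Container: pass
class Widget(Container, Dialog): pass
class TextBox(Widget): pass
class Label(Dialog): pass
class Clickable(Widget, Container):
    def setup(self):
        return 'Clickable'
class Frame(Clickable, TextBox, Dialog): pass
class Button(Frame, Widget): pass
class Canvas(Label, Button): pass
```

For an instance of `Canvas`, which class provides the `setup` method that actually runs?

L[Canvas] = Canvas + merge(L[Label], L[Button], [Label Button])
  take Label:  [Label Dialog object] + [Button Frame Clickable TextBox Widget Container Dialog object] + [Label Button]
  take Button:  [Dialog object] + [Button Frame Clickable TextBox Widget Container Dialog object] + [Button]
  take Frame:  [Dialog object] + [Frame Clickable TextBox Widget Container Dialog object]
  take Clickable:  [Dialog object] + [Clickable TextBox Widget Container Dialog object]
  take TextBox:  [Dialog object] + [TextBox Widget Container Dialog object]
  take Widget:  [Dialog object] + [Widget Container Dialog object]
  take Container:  [Dialog object] + [Container Dialog object]
  take Dialog:  [Dialog object] + [Dialog object]
  take object:  [object] + [object]
MRO: Canvas Label Button Frame Clickable TextBox Widget Container Dialog object
setup is defined in: Clickable, Dialog. First along the MRO is Clickable.

Clickable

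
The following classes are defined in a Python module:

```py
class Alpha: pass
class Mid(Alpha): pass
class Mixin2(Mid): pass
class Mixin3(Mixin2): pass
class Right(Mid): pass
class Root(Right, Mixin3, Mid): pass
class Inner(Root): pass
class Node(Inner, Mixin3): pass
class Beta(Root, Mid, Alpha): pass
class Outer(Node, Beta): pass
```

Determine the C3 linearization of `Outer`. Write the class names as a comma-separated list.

L[Outer] = Outer + merge(L[Node], L[Beta], [Node Beta])
  take Node:  [Node Inner Root Right Mixin3 Mixin2 Mid Alpha object] + [Beta Root Right Mixin3 Mixin2 Mid Alpha object] + [Node Beta]
  take Inner:  [Inner Root Right Mixin3 Mixin2 Mid Alpha object] + [Beta Root Right Mixin3 Mixin2 Mid Alpha object] + [Beta]
  take Beta:  [Root Right Mixin3 Mixin2 Mid Alpha object] + [Beta Root Right Mixin3 Mixin2 Mid Alpha object] + [Beta]
  take Root:  [Root Right Mixin3 Mixin2 Mid Alpha object] + [Root Right Mixin3 Mixin2 Mid Alpha object]
  take Right:  [Right Mixin3 Mixin2 Mid Alpha object] + [Right Mixin3 Mixin2 Mid Alpha object]
  take Mixin3:  [Mixin3 Mixin2 Mid Alpha object] + [Mixin3 Mixin2 Mid Alpha object]
  take Mixin2:  [Mixin2 Mid Alpha object] + [Mixin2 Mid Alpha object]
  take Mid:  [Mid Alpha object] + [Mid Alpha object]
  take Alpha:  [Alpha object] + [Alpha object]
  take object:  [object] + [object]

Outer, Node, Inner, Beta, Root, Right, Mixin3, Mixin2, Mid, Alpha, object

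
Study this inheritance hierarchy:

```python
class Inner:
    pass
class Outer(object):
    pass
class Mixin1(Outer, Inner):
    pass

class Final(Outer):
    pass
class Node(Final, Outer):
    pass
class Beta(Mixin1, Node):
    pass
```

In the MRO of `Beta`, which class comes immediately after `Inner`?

object

L[Beta] = Beta + merge(L[Mixin1], L[Node], [Mixin1 Node])
  take Mixin1:  [Mixin1 Outer Inner object] + [Node Final Outer object] + [Mixin1 Node]
  take Node:  [Outer Inner object] + [Node Final Outer object] + [Node]
  take Final:  [Outer Inner object] + [Final Outer object]
  take Outer:  [Outer Inner object] + [Outer object]
  take Inner:  [Inner object] + [object]
  take object:  [object] + [object]
MRO: Beta Mixin1 Node Final Outer Inner object
Inner is at position 5; next is object.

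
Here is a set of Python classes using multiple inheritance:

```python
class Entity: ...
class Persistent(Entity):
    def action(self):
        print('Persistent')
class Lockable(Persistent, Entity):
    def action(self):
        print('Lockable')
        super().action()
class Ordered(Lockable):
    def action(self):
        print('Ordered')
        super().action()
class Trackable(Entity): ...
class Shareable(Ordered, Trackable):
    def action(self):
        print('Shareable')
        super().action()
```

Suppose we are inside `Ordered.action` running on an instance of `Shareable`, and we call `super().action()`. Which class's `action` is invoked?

L[Shareable] = Shareable + merge(L[Ordered], L[Trackable], [Ordered Trackable])
  take Ordered:  [Ordered Lockable Persistent Entity object] + [Trackable Entity object] + [Ordered Trackable]
  take Lockable:  [Lockable Persistent Entity object] + [Trackable Entity object] + [Trackable]
  take Persistent:  [Persistent Entity object] + [Trackable Entity object] + [Trackable]
  take Trackable:  [Entity object] + [Trackable Entity object] + [Trackable]
  take Entity:  [Entity object] + [Entity object]
  take object:  [object] + [object]
MRO: Shareable Ordered Lockable Persistent Trackable Entity object
super() in Ordered.action on a Shareable instance goes to the class after Ordered in Shareable's MRO: Lockable.

Lockable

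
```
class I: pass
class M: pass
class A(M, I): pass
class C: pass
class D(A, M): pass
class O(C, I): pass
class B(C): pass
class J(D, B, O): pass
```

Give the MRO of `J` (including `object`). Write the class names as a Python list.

[J, D, A, M, B, O, C, I, object]

L[J] = J + merge(L[D], L[B], L[O], [D B O])
  take D:  [D A M I object] + [B C object] + [O C I object] + [D B O]
  take A:  [A M I object] + [B C object] + [O C I object] + [B O]
  take M:  [M I object] + [B C object] + [O C I object] + [B O]
  take B:  [I object] + [B C object] + [O C I object] + [B O]
  take O:  [I object] + [C object] + [O C I object] + [O]
  take C:  [I object] + [C object] + [C I object]
  take I:  [I object] + [object] + [I object]
  take object:  [object] + [object] + [object]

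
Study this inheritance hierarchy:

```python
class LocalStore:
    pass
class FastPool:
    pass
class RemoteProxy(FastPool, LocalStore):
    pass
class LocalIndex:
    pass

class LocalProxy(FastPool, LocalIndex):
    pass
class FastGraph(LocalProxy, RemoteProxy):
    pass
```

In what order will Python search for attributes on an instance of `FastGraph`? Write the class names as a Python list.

[FastGraph, LocalProxy, RemoteProxy, FastPool, LocalIndex, LocalStore, object]

L[FastGraph] = FastGraph + merge(L[LocalProxy], L[RemoteProxy], [LocalProxy RemoteProxy])
  take LocalProxy:  [LocalProxy FastPool LocalIndex object] + [RemoteProxy FastPool LocalStore object] + [LocalProxy RemoteProxy]
  take RemoteProxy:  [FastPool LocalIndex object] + [RemoteProxy FastPool LocalStore object] + [RemoteProxy]
  take FastPool:  [FastPool LocalIndex object] + [FastPool LocalStore object]
  take LocalIndex:  [LocalIndex object] + [LocalStore object]
  take LocalStore:  [object] + [LocalStore object]
  take object:  [object] + [object]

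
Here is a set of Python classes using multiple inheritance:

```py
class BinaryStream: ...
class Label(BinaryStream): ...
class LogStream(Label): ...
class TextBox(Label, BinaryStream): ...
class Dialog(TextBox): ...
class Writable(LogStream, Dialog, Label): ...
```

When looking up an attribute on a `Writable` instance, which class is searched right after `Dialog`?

L[Writable] = Writable + merge(L[LogStream], L[Dialog], L[Label], [LogStream Dialog Label])
  take LogStream:  [LogStream Label BinaryStream object] + [Dialog TextBox Label BinaryStream object] + [Label BinaryStream object] + [LogStream Dialog Label]
  take Dialog:  [Label BinaryStream object] + [Dialog TextBox Label BinaryStream object] + [Label BinaryStream object] + [Dialog Label]
  take TextBox:  [Label BinaryStream object] + [TextBox Label BinaryStream object] + [Label BinaryStream object] + [Label]
  take Label:  [Label BinaryStream object] + [Label BinaryStream object] + [Label BinaryStream object] + [Label]
  take BinaryStream:  [BinaryStream object] + [BinaryStream object] + [BinaryStream object]
  take object:  [object] + [object] + [object]
MRO: Writable LogStream Dialog TextBox Label BinaryStream object
Dialog is at position 2; next is TextBox.

TextBox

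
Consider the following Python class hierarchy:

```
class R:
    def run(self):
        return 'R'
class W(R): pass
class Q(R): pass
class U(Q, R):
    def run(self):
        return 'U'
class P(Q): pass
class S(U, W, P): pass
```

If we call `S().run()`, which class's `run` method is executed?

L[S] = S + merge(L[U], L[W], L[P], [U W P])
  take U:  [U Q R object] + [W R object] + [P Q R object] + [U W P]
  take W:  [Q R object] + [W R object] + [P Q R object] + [W P]
  take P:  [Q R object] + [R object] + [P Q R object] + [P]
  take Q:  [Q R object] + [R object] + [Q R object]
  take R:  [R object] + [R object] + [R object]
  take object:  [object] + [object] + [object]
MRO: S U W P Q R object
run is defined in: R, U. First along the MRO is U.

U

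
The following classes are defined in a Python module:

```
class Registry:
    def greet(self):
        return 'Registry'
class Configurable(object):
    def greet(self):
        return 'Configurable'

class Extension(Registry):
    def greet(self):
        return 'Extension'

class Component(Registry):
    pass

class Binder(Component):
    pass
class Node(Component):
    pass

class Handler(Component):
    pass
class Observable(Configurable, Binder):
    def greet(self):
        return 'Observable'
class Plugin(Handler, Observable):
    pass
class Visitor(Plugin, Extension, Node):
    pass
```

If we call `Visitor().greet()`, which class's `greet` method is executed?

L[Visitor] = Visitor + merge(L[Plugin], L[Extension], L[Node], [Plugin Extension Node])
  take Plugin:  [Plugin Handler Observable Configurable Binder Component Registry object] + [Extension Registry object] + [Node Component Registry object] + [Plugin Extension Node]
  take Handler:  [Handler Observable Configurable Binder Component Registry object] + [Extension Registry object] + [Node Component Registry object] + [Extension Node]
  take Observable:  [Observable Configurable Binder Component Registry object] + [Extension Registry object] + [Node Component Registry object] + [Extension Node]
  take Configurable:  [Configurable Binder Component Registry object] + [Extension Registry object] + [Node Component Registry object] + [Extension Node]
  take Binder:  [Binder Component Registry object] + [Extension Registry object] + [Node Component Registry object] + [Extension Node]
  take Extension:  [Component Registry object] + [Extension Registry object] + [Node Component Registry object] + [Extension Node]
  take Node:  [Component Registry object] + [Registry object] + [Node Component Registry object] + [Node]
  take Component:  [Component Registry object] + [Registry object] + [Component Registry object]
  take Registry:  [Registry object] + [Registry object] + [Registry object]
  take object:  [object] + [object] + [object]
MRO: Visitor Plugin Handler Observable Configurable Binder Extension Node Component Registry object
greet is defined in: Configurable, Extension, Observable, Registry. First along the MRO is Observable.

Observable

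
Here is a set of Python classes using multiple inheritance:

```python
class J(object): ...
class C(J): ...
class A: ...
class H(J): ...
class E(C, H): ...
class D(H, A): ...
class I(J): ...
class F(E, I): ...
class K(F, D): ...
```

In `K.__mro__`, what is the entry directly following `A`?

object

L[K] = K + merge(L[F], L[D], [F D])
  take F:  [F E C H I J object] + [D H J A object] + [F D]
  take E:  [E C H I J object] + [D H J A object] + [D]
  take C:  [C H I J object] + [D H J A object] + [D]
  take D:  [H I J object] + [D H J A object] + [D]
  take H:  [H I J object] + [H J A object]
  take I:  [I J object] + [J A object]
  take J:  [J object] + [J A object]
  take A:  [object] + [A object]
  take object:  [object] + [object]
MRO: K F E C D H I J A object
A is at position 8; next is object.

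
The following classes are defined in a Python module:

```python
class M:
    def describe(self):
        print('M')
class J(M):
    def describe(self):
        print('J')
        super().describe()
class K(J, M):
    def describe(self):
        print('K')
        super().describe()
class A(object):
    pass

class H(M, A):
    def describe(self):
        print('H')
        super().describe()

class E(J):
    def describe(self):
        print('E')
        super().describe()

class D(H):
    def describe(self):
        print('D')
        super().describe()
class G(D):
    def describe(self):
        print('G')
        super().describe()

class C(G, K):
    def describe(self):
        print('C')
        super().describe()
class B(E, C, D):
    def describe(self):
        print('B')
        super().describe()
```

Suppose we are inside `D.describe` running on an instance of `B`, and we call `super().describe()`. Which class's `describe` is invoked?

H

L[B] = B + merge(L[E], L[C], L[D], [E C D])
  take E:  [E J M object] + [C G D H K J M A object] + [D H M A object] + [E C D]
  take C:  [J M object] + [C G D H K J M A object] + [D H M A object] + [C D]
  take G:  [J M object] + [G D H K J M A object] + [D H M A object] + [D]
  take D:  [J M object] + [D H K J M A object] + [D H M A object] + [D]
  take H:  [J M object] + [H K J M A object] + [H M A object]
  take K:  [J M object] + [K J M A object] + [M A object]
  take J:  [J M object] + [J M A object] + [M A object]
  take M:  [M object] + [M A object] + [M A object]
  take A:  [object] + [A object] + [A object]
  take object:  [object] + [object] + [object]
MRO: B E C G D H K J M A object
super() in D.describe on a B instance goes to the class after D in B's MRO: H.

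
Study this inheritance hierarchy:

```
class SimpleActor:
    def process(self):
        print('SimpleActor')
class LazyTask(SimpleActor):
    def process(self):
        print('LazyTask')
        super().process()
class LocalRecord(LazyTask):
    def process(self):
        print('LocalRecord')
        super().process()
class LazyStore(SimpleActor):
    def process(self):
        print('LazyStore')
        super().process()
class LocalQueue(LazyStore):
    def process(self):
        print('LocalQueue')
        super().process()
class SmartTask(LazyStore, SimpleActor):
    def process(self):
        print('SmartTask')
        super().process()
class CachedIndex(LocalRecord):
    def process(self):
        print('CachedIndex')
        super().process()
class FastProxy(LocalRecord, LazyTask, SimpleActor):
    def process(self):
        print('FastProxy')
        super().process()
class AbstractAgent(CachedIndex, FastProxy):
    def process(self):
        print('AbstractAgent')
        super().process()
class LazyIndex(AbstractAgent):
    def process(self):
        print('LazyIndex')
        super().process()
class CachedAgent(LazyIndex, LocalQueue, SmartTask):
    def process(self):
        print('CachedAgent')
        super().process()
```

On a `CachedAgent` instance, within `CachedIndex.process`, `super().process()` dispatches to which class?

FastProxy

L[CachedAgent] = CachedAgent + merge(L[LazyIndex], L[LocalQueue], L[SmartTask], [LazyIndex LocalQueue SmartTask])
  take LazyIndex:  [LazyIndex AbstractAgent CachedIndex FastProxy LocalRecord LazyTask SimpleActor object] + [LocalQueue LazyStore SimpleActor object] + [SmartTask LazyStore SimpleActor object] + [LazyIndex LocalQueue SmartTask]
  take AbstractAgent:  [AbstractAgent CachedIndex FastProxy LocalRecord LazyTask SimpleActor object] + [LocalQueue LazyStore SimpleActor object] + [SmartTask LazyStore SimpleActor object] + [LocalQueue SmartTask]
  take CachedIndex:  [CachedIndex FastProxy LocalRecord LazyTask SimpleActor object] + [LocalQueue LazyStore SimpleActor object] + [SmartTask LazyStore SimpleActor object] + [LocalQueue SmartTask]
  take FastProxy:  [FastProxy LocalRecord LazyTask SimpleActor object] + [LocalQueue LazyStore SimpleActor object] + [SmartTask LazyStore SimpleActor object] + [LocalQueue SmartTask]
  take LocalRecord:  [LocalRecord LazyTask SimpleActor object] + [LocalQueue LazyStore SimpleActor object] + [SmartTask LazyStore SimpleActor object] + [LocalQueue SmartTask]
  take LazyTask:  [LazyTask SimpleActor object] + [LocalQueue LazyStore SimpleActor object] + [SmartTask LazyStore SimpleActor object] + [LocalQueue SmartTask]
  take LocalQueue:  [SimpleActor object] + [LocalQueue LazyStore SimpleActor object] + [SmartTask LazyStore SimpleActor object] + [LocalQueue SmartTask]
  take SmartTask:  [SimpleActor object] + [LazyStore SimpleActor object] + [SmartTask LazyStore SimpleActor object] + [SmartTask]
  take LazyStore:  [SimpleActor object] + [LazyStore SimpleActor object] + [LazyStore SimpleActor object]
  take SimpleActor:  [SimpleActor object] + [SimpleActor object] + [SimpleActor object]
  take object:  [object] + [object] + [object]
MRO: CachedAgent LazyIndex AbstractAgent CachedIndex FastProxy LocalRecord LazyTask LocalQueue SmartTask LazyStore SimpleActor object
super() in CachedIndex.process on a CachedAgent instance goes to the class after CachedIndex in CachedAgent's MRO: FastProxy.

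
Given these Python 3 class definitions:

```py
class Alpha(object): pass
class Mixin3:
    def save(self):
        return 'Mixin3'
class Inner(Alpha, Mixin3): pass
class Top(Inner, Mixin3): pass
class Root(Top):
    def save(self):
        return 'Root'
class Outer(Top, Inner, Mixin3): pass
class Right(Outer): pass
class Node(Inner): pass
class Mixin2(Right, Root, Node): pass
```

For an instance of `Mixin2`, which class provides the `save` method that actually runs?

Root

L[Mixin2] = Mixin2 + merge(L[Right], L[Root], L[Node], [Right Root Node])
  take Right:  [Right Outer Top Inner Alpha Mixin3 object] + [Root Top Inner Alpha Mixin3 object] + [Node Inner Alpha Mixin3 object] + [Right Root Node]
  take Outer:  [Outer Top Inner Alpha Mixin3 object] + [Root Top Inner Alpha Mixin3 object] + [Node Inner Alpha Mixin3 object] + [Root Node]
  take Root:  [Top Inner Alpha Mixin3 object] + [Root Top Inner Alpha Mixin3 object] + [Node Inner Alpha Mixin3 object] + [Root Node]
  take Top:  [Top Inner Alpha Mixin3 object] + [Top Inner Alpha Mixin3 object] + [Node Inner Alpha Mixin3 object] + [Node]
  take Node:  [Inner Alpha Mixin3 object] + [Inner Alpha Mixin3 object] + [Node Inner Alpha Mixin3 object] + [Node]
  take Inner:  [Inner Alpha Mixin3 object] + [Inner Alpha Mixin3 object] + [Inner Alpha Mixin3 object]
  take Alpha:  [Alpha Mixin3 object] + [Alpha Mixin3 object] + [Alpha Mixin3 object]
  take Mixin3:  [Mixin3 object] + [Mixin3 object] + [Mixin3 object]
  take object:  [object] + [object] + [object]
MRO: Mixin2 Right Outer Root Top Node Inner Alpha Mixin3 object
save is defined in: Mixin3, Root. First along the MRO is Root.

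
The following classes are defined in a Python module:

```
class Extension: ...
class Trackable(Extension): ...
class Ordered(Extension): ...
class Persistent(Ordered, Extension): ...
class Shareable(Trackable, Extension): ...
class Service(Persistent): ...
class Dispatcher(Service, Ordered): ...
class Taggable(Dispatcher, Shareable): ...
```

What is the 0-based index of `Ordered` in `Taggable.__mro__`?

L[Taggable] = Taggable + merge(L[Dispatcher], L[Shareable], [Dispatcher Shareable])
  take Dispatcher:  [Dispatcher Service Persistent Ordered Extension object] + [Shareable Trackable Extension object] + [Dispatcher Shareable]
  take Service:  [Service Persistent Ordered Extension object] + [Shareable Trackable Extension object] + [Shareable]
  take Persistent:  [Persistent Ordered Extension object] + [Shareable Trackable Extension object] + [Shareable]
  take Ordered:  [Ordered Extension object] + [Shareable Trackable Extension object] + [Shareable]
  take Shareable:  [Extension object] + [Shareable Trackable Extension object] + [Shareable]
  take Trackable:  [Extension object] + [Trackable Extension object]
  take Extension:  [Extension object] + [Extension object]
  take object:  [object] + [object]
MRO: Taggable Dispatcher Service Persistent Ordered Shareable Trackable Extension object
Ordered sits at index 4.

4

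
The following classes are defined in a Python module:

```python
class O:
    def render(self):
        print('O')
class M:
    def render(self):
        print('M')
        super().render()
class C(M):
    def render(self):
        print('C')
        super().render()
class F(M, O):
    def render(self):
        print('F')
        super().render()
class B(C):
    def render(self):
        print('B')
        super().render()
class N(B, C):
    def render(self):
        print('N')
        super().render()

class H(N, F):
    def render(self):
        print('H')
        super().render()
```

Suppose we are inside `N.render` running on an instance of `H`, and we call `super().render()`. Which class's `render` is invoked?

L[H] = H + merge(L[N], L[F], [N F])
  take N:  [N B C M object] + [F M O object] + [N F]
  take B:  [B C M object] + [F M O object] + [F]
  take C:  [C M object] + [F M O object] + [F]
  take F:  [M object] + [F M O object] + [F]
  take M:  [M object] + [M O object]
  take O:  [object] + [O object]
  take object:  [object] + [object]
MRO: H N B C F M O object
super() in N.render on a H instance goes to the class after N in H's MRO: B.

B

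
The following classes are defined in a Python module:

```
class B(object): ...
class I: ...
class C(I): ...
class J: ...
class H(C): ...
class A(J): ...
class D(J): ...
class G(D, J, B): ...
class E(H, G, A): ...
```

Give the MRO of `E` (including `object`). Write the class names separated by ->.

L[E] = E + merge(L[H], L[G], L[A], [H G A])
  take H:  [H C I object] + [G D J B object] + [A J object] + [H G A]
  take C:  [C I object] + [G D J B object] + [A J object] + [G A]
  take I:  [I object] + [G D J B object] + [A J object] + [G A]
  take G:  [object] + [G D J B object] + [A J object] + [G A]
  take D:  [object] + [D J B object] + [A J object] + [A]
  take A:  [object] + [J B object] + [A J object] + [A]
  take J:  [object] + [J B object] + [J object]
  take B:  [object] + [B object] + [object]
  take object:  [object] + [object] + [object]

E -> H -> C -> I -> G -> D -> A -> J -> B -> object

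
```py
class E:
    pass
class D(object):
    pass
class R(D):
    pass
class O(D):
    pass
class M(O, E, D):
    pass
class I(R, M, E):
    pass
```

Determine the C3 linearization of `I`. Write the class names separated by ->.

L[I] = I + merge(L[R], L[M], L[E], [R M E])
  take R:  [R D object] + [M O E D object] + [E object] + [R M E]
  take M:  [D object] + [M O E D object] + [E object] + [M E]
  take O:  [D object] + [O E D object] + [E object] + [E]
  take E:  [D object] + [E D object] + [E object] + [E]
  take D:  [D object] + [D object] + [object]
  take object:  [object] + [object] + [object]

I -> R -> M -> O -> E -> D -> object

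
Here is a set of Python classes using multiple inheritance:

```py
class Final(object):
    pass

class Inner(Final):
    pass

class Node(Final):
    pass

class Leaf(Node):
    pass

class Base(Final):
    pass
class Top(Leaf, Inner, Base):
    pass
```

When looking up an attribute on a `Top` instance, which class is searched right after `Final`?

object

L[Top] = Top + merge(L[Leaf], L[Inner], L[Base], [Leaf Inner Base])
  take Leaf:  [Leaf Node Final object] + [Inner Final object] + [Base Final object] + [Leaf Inner Base]
  take Node:  [Node Final object] + [Inner Final object] + [Base Final object] + [Inner Base]
  take Inner:  [Final object] + [Inner Final object] + [Base Final object] + [Inner Base]
  take Base:  [Final object] + [Final object] + [Base Final object] + [Base]
  take Final:  [Final object] + [Final object] + [Final object]
  take object:  [object] + [object] + [object]
MRO: Top Leaf Node Inner Base Final object
Final is at position 5; next is object.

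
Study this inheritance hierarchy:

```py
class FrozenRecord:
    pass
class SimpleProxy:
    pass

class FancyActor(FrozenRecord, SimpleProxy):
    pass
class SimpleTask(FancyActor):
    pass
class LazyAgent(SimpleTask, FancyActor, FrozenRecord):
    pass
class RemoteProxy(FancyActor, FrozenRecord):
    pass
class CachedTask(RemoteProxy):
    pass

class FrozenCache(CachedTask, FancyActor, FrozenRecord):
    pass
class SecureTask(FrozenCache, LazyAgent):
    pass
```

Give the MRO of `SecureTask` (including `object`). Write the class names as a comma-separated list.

SecureTask, FrozenCache, CachedTask, RemoteProxy, LazyAgent, SimpleTask, FancyActor, FrozenRecord, SimpleProxy, object

L[SecureTask] = SecureTask + merge(L[FrozenCache], L[LazyAgent], [FrozenCache LazyAgent])
  take FrozenCache:  [FrozenCache CachedTask RemoteProxy FancyActor FrozenRecord SimpleProxy object] + [LazyAgent SimpleTask FancyActor FrozenRecord SimpleProxy object] + [FrozenCache LazyAgent]
  take CachedTask:  [CachedTask RemoteProxy FancyActor FrozenRecord SimpleProxy object] + [LazyAgent SimpleTask FancyActor FrozenRecord SimpleProxy object] + [LazyAgent]
  take RemoteProxy:  [RemoteProxy FancyActor FrozenRecord SimpleProxy object] + [LazyAgent SimpleTask FancyActor FrozenRecord SimpleProxy object] + [LazyAgent]
  take LazyAgent:  [FancyActor FrozenRecord SimpleProxy object] + [LazyAgent SimpleTask FancyActor FrozenRecord SimpleProxy object] + [LazyAgent]
  take SimpleTask:  [FancyActor FrozenRecord SimpleProxy object] + [SimpleTask FancyActor FrozenRecord SimpleProxy object]
  take FancyActor:  [FancyActor FrozenRecord SimpleProxy object] + [FancyActor FrozenRecord SimpleProxy object]
  take FrozenRecord:  [FrozenRecord SimpleProxy object] + [FrozenRecord SimpleProxy object]
  take SimpleProxy:  [SimpleProxy object] + [SimpleProxy object]
  take object:  [object] + [object]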